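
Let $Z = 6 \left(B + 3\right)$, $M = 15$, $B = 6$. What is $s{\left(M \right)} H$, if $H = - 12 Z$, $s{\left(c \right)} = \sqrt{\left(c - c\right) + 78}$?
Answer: $- 648 \sqrt{78} \approx -5723.0$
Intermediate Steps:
$s{\left(c \right)} = \sqrt{78}$ ($s{\left(c \right)} = \sqrt{0 + 78} = \sqrt{78}$)
$Z = 54$ ($Z = 6 \left(6 + 3\right) = 6 \cdot 9 = 54$)
$H = -648$ ($H = \left(-12\right) 54 = -648$)
$s{\left(M \right)} H = \sqrt{78} \left(-648\right) = - 648 \sqrt{78}$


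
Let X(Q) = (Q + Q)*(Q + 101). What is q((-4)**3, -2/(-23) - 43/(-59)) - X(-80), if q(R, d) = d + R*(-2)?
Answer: 4734323/1357 ≈ 3488.8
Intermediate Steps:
X(Q) = 2*Q*(101 + Q) (X(Q) = (2*Q)*(101 + Q) = 2*Q*(101 + Q))
q(R, d) = d - 2*R
q((-4)**3, -2/(-23) - 43/(-59)) - X(-80) = ((-2/(-23) - 43/(-59)) - 2*(-4)**3) - 2*(-80)*(101 - 80) = ((-2*(-1/23) - 43*(-1/59)) - 2*(-64)) - 2*(-80)*21 = ((2/23 + 43/59) + 128) - 1*(-3360) = (1107/1357 + 128) + 3360 = 174803/1357 + 3360 = 4734323/1357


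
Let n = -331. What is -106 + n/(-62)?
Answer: -6241/62 ≈ -100.66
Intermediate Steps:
-106 + n/(-62) = -106 - 331/(-62) = -106 - 331*(-1/62) = -106 + 331/62 = -6241/62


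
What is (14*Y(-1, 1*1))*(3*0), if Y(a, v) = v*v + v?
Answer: 0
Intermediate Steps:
Y(a, v) = v + v² (Y(a, v) = v² + v = v + v²)
(14*Y(-1, 1*1))*(3*0) = (14*((1*1)*(1 + 1*1)))*(3*0) = (14*(1*(1 + 1)))*0 = (14*(1*2))*0 = (14*2)*0 = 28*0 = 0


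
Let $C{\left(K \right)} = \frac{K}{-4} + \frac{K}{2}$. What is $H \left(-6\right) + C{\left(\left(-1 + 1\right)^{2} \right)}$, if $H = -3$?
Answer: $18$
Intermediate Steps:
$C{\left(K \right)} = \frac{K}{4}$ ($C{\left(K \right)} = K \left(- \frac{1}{4}\right) + K \frac{1}{2} = - \frac{K}{4} + \frac{K}{2} = \frac{K}{4}$)
$H \left(-6\right) + C{\left(\left(-1 + 1\right)^{2} \right)} = \left(-3\right) \left(-6\right) + \frac{\left(-1 + 1\right)^{2}}{4} = 18 + \frac{0^{2}}{4} = 18 + \frac{1}{4} \cdot 0 = 18 + 0 = 18$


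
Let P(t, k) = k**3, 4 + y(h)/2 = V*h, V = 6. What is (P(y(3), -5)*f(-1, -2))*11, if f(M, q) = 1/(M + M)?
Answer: 1375/2 ≈ 687.50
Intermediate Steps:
y(h) = -8 + 12*h (y(h) = -8 + 2*(6*h) = -8 + 12*h)
f(M, q) = 1/(2*M)
(P(y(3), -5)*f(-1, -2))*11 = ((-5)**3*((1/2)/(-1)))*11 = -125*(-1)/2*11 = -125*(-1/2)*11 = (125/2)*11 = 1375/2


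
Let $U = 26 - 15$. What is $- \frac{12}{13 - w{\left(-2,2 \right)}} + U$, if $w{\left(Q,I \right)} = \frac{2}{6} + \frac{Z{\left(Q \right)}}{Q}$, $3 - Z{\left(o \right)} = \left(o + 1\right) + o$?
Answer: $\frac{481}{47} \approx 10.234$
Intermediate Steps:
$Z{\left(o \right)} = 2 - 2 o$ ($Z{\left(o \right)} = 3 - \left(\left(o + 1\right) + o\right) = 3 - \left(\left(1 + o\right) + o\right) = 3 - \left(1 + 2 o\right) = 2 - 2 o$)
$w{\left(Q,I \right)} = \frac{1}{3} + \frac{2 - 2 Q}{Q}$ ($w{\left(Q,I \right)} = \frac{2}{6} + \frac{2 - 2 Q}{Q} = 2 \cdot \frac{1}{6} + \frac{2 - 2 Q}{Q} = \frac{1}{3} + \frac{2 - 2 Q}{Q}$)
$U = 11$
$- \frac{12}{13 - w{\left(-2,2 \right)}} + U = - \frac{12}{13 - \left(- \frac{5}{3} + \frac{2}{-2}\right)} + 11 = - \frac{12}{13 - \left(- \frac{5}{3} + 2 \left(- \frac{1}{2}\right)\right)} + 11 = - \frac{12}{13 - \left(- \frac{5}{3} - 1\right)} + 11 = - \frac{12}{13 - - \frac{8}{3}} + 11 = - \frac{12}{13 + \frac{8}{3}} + 11 = - \frac{12}{\frac{47}{3}} + 11 = \left(-12\right) \frac{3}{47} + 11 = - \frac{36}{47} + 11 = \frac{481}{47}$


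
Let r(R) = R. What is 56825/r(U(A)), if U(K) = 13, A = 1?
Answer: 56825/13 ≈ 4371.2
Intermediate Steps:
56825/r(U(A)) = 56825/13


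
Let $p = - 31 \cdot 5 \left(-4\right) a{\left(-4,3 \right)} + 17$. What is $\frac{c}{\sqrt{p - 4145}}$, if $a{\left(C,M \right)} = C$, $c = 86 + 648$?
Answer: $- \frac{367 i \sqrt{413}}{826} \approx - 9.0294 i$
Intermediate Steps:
$c = 734$
$p = -2463$ ($p = - 31 \cdot 5 \left(-4\right) \left(-4\right) + 17 = - 31 \left(\left(-20\right) \left(-4\right)\right) + 17 = \left(-31\right) 80 + 17 = -2480 + 17 = -2463$)
$\frac{c}{\sqrt{p - 4145}} = \frac{734}{\sqrt{-2463 - 4145}} = \frac{734}{\sqrt{-6608}} = \frac{734}{4 i \sqrt{413}} = 734 \left(- \frac{i \sqrt{413}}{1652}\right) = - \frac{367 i \sqrt{413}}{826}$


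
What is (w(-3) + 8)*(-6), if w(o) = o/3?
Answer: -42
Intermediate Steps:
w(o) = o/3 (w(o) = o*(1/3) = o/3)
(w(-3) + 8)*(-6) = ((1/3)*(-3) + 8)*(-6) = (-1 + 8)*(-6) = 7*(-6) = -42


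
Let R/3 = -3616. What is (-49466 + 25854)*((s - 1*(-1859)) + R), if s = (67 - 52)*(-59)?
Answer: 233144888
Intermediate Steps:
R = -10848 (R = 3*(-3616) = -10848)
s = -885 (s = 15*(-59) = -885)
(-49466 + 25854)*((s - 1*(-1859)) + R) = (-49466 + 25854)*((-885 - 1*(-1859)) - 10848) = -23612*((-885 + 1859) - 10848) = -23612*(974 - 10848) = -23612*(-9874) = 233144888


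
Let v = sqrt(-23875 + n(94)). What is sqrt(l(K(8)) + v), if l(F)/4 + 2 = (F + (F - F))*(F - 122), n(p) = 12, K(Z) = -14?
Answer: sqrt(7608 + 7*I*sqrt(487)) ≈ 87.228 + 0.8855*I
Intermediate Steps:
l(F) = -8 + 4*F*(-122 + F) (l(F) = -8 + 4*((F + (F - F))*(F - 122)) = -8 + 4*((F + 0)*(-122 + F)) = -8 + 4*(F*(-122 + F)) = -8 + 4*F*(-122 + F))
v = 7*I*sqrt(487) (v = sqrt(-23875 + 12) = sqrt(-23863) = 7*I*sqrt(487) ≈ 154.48*I)
sqrt(l(K(8)) + v) = sqrt((-8 - 488*(-14) + 4*(-14)**2) + 7*I*sqrt(487)) = sqrt((-8 + 6832 + 4*196) + 7*I*sqrt(487)) = sqrt((-8 + 6832 + 784) + 7*I*sqrt(487)) = sqrt(7608 + 7*I*sqrt(487))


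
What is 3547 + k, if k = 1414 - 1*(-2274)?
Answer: 7235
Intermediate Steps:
k = 3688 (k = 1414 + 2274 = 3688)
3547 + k = 3547 + 3688 = 7235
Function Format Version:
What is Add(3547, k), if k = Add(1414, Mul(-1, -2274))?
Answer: 7235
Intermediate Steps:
k = 3688 (k = Add(1414, 2274) = 3688)
Add(3547, k) = Add(3547, 3688) = 7235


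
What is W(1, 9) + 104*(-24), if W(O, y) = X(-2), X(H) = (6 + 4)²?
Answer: -2396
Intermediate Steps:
X(H) = 100 (X(H) = 10² = 100)
W(O, y) = 100
W(1, 9) + 104*(-24) = 100 + 104*(-24) = 100 - 2496 = -2396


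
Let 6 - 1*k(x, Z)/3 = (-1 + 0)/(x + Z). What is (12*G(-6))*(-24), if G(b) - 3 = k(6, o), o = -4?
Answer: -6480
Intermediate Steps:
k(x, Z) = 18 + 3/(Z + x) (k(x, Z) = 18 - 3*(-1 + 0)/(x + Z) = 18 - (-3)/(Z + x) = 18 + 3/(Z + x))
G(b) = 45/2 (G(b) = 3 + 3*(1 + 6*(-4) + 6*6)/(-4 + 6) = 3 + 3*(1 - 24 + 36)/2 = 3 + 3*(½)*13 = 3 + 39/2 = 45/2)
(12*G(-6))*(-24) = (12*(45/2))*(-24) = 270*(-24) = -6480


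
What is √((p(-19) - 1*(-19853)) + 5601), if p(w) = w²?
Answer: √25815 ≈ 160.67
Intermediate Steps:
√((p(-19) - 1*(-19853)) + 5601) = √(((-19)² - 1*(-19853)) + 5601) = √((361 + 19853) + 5601) = √(20214 + 5601) = √25815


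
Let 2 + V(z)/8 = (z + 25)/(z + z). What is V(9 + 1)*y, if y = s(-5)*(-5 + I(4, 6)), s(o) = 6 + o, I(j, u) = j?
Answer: 2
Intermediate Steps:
V(z) = -16 + 4*(25 + z)/z (V(z) = -16 + 8*((z + 25)/(z + z)) = -16 + 8*((25 + z)/((2*z))) = -16 + 8*((25 + z)*(1/(2*z))) = -16 + 8*((25 + z)/(2*z)) = -16 + 4*(25 + z)/z)
y = -1 (y = (6 - 5)*(-5 + 4) = 1*(-1) = -1)
V(9 + 1)*y = (-12 + 100/(9 + 1))*(-1) = (-12 + 100/10)*(-1) = (-12 + 100*(⅒))*(-1) = (-12 + 10)*(-1) = -2*(-1) = 2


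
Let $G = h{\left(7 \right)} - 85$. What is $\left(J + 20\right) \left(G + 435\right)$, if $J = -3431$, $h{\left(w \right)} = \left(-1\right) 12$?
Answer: $-1152918$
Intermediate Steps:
$h{\left(w \right)} = -12$
$G = -97$ ($G = -12 - 85 = -97$)
$\left(J + 20\right) \left(G + 435\right) = \left(-3431 + 20\right) \left(-97 + 435\right) = \left(-3411\right) 338 = -1152918$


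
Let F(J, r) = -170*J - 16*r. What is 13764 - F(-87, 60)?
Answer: -66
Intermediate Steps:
13764 - F(-87, 60) = 13764 - (-170*(-87) - 16*60) = 13764 - (14790 - 960) = 13764 - 1*13830 = 13764 - 13830 = -66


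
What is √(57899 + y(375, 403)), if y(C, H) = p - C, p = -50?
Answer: 3*√6386 ≈ 239.74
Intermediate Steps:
y(C, H) = -50 - C
√(57899 + y(375, 403)) = √(57899 + (-50 - 1*375)) = √(57899 + (-50 - 375)) = √(57899 - 425) = √57474 = 3*√6386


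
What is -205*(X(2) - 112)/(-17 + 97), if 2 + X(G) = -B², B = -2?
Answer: 2419/8 ≈ 302.38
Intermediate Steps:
X(G) = -6 (X(G) = -2 - 1*(-2)² = -2 - 1*4 = -2 - 4 = -6)
-205*(X(2) - 112)/(-17 + 97) = -205*(-6 - 112)/(-17 + 97) = -(-24190)/80 = -205*(-59/40) = 2419/8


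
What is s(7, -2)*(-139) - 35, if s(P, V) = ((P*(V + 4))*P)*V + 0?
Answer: 27209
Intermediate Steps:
s(P, V) = V*P²*(4 + V) (s(P, V) = ((P*(4 + V))*P)*V + 0 = (P²*(4 + V))*V + 0 = V*P²*(4 + V) + 0 = V*P²*(4 + V))
s(7, -2)*(-139) - 35 = -2*7²*(4 - 2)*(-139) - 35 = -2*49*2*(-139) - 35 = -196*(-139) - 35 = 27244 - 35 = 27209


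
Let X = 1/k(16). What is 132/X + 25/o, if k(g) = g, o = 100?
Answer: 8449/4 ≈ 2112.3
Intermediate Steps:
X = 1/16 ≈ 0.062500
132/X + 25/o = 132/(1/16) + 25/100 = 132*16 + 25*(1/100) = 2112 + ¼ = 8449/4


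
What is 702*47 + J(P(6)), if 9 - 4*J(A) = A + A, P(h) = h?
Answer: 131973/4 ≈ 32993.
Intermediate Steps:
J(A) = 9/4 - A/2 (J(A) = 9/4 - (A + A)/4 = 9/4 - A/2)
702*47 + J(P(6)) = 702*47 + (9/4 - ½*6) = 32994 + (9/4 - 3) = 32994 - ¾ = 131973/4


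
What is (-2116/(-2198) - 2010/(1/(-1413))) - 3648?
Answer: 3117294776/1099 ≈ 2.8365e+6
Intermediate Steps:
(-2116/(-2198) - 2010/(1/(-1413))) - 3648 = (-2116*(-1/2198) - 2010/(-1/1413)) - 3648 = (1058/1099 - 2010*(-1413)) - 3648 = (1058/1099 + 2840130) - 3648 = 3121303928/1099 - 3648 = 3117294776/1099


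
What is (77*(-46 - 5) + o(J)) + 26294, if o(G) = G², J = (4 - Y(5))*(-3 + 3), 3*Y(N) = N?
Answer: 22367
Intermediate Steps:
Y(N) = N/3
J = 0 (J = (4 - 5/3)*(-3 + 3) = (4 - 1*5/3)*0 = (4 - 5/3)*0 = (7/3)*0 = 0)
(77*(-46 - 5) + o(J)) + 26294 = (77*(-46 - 5) + 0²) + 26294 = (77*(-51) + 0) + 26294 = (-3927 + 0) + 26294 = -3927 + 26294 = 22367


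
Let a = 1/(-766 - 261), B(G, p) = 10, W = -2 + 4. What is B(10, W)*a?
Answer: -10/1027 ≈ -0.0097371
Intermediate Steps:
W = 2
a = -1/1027 (a = 1/(-1027) = -1/1027 ≈ -0.00097371)
B(10, W)*a = 10*(-1/1027) = -10/1027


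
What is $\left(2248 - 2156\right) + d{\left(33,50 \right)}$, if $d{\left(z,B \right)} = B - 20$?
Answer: $122$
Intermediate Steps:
$d{\left(z,B \right)} = -20 + B$
$\left(2248 - 2156\right) + d{\left(33,50 \right)} = \left(2248 - 2156\right) + \left(-20 + 50\right) = 92 + 30 = 122$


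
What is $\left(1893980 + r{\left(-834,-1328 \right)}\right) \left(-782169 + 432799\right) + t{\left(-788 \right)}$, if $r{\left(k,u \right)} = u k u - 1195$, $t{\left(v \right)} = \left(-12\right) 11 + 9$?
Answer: $513202264999147$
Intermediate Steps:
$t{\left(v \right)} = -123$ ($t{\left(v \right)} = -132 + 9 = -123$)
$r{\left(k,u \right)} = -1195 + k u^{2}$ ($r{\left(k,u \right)} = k u u - 1195 = k u^{2} - 1195 = -1195 + k u^{2}$)
$\left(1893980 + r{\left(-834,-1328 \right)}\right) \left(-782169 + 432799\right) + t{\left(-788 \right)} = \left(1893980 - \left(1195 + 834 \left(-1328\right)^{2}\right)\right) \left(-782169 + 432799\right) - 123 = \left(1893980 - 1470830251\right) \left(-349370\right) - 123 = \left(-1468936271\right) \left(-349370\right) - 123 = 513202264999270 - 123 = 513202264999147$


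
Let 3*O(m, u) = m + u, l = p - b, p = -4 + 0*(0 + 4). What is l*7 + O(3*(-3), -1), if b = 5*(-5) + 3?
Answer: 368/3 ≈ 122.67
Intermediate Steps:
b = -22 (b = -25 + 3 = -22)
p = -4 (p = -4 + 0*4 = -4 + 0 = -4)
l = 18 (l = -4 - 1*(-22) = -4 + 22 = 18)
O(m, u) = m/3 + u/3 (O(m, u) = (m + u)/3 = m/3 + u/3)
l*7 + O(3*(-3), -1) = 18*7 + ((3*(-3))/3 + (⅓)*(-1)) = 126 + ((⅓)*(-9) - ⅓) = 126 + (-3 - ⅓) = 126 - 10/3 = 368/3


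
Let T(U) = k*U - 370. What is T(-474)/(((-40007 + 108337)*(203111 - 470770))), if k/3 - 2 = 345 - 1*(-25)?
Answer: 37811/1306367105 ≈ 2.8944e-5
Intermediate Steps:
k = 1116 (k = 6 + 3*(345 - 1*(-25)) = 6 + 3*(345 + 25) = 6 + 3*370 = 6 + 1110 = 1116)
T(U) = -370 + 1116*U (T(U) = 1116*U - 370 = -370 + 1116*U)
T(-474)/(((-40007 + 108337)*(203111 - 470770))) = (-370 + 1116*(-474))/(((-40007 + 108337)*(203111 - 470770))) = (-370 - 528984)/((68330*(-267659))) = -529354/(-18289139470) = -529354*(-1/18289139470) = 37811/1306367105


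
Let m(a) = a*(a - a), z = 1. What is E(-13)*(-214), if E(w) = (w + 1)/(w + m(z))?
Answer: -2568/13 ≈ -197.54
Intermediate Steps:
m(a) = 0 (m(a) = a*0 = 0)
E(w) = (1 + w)/w (E(w) = (w + 1)/(w + 0) = (1 + w)/w)
E(-13)*(-214) = ((1 - 13)/(-13))*(-214) = -1/13*(-12)*(-214) = (12/13)*(-214) = -2568/13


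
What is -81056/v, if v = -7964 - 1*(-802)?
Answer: 40528/3581 ≈ 11.318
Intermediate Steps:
v = -7162 (v = -7964 + 802 = -7162)
-81056/v = -81056/(-7162) = -81056*(-1/7162) = 40528/3581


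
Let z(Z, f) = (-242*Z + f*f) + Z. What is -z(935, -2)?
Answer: 225331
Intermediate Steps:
z(Z, f) = f² - 241*Z (z(Z, f) = (-242*Z + f²) + Z = (f² - 242*Z) + Z = f² - 241*Z)
-z(935, -2) = -((-2)² - 241*935) = -(4 - 225335) = -1*(-225331) = 225331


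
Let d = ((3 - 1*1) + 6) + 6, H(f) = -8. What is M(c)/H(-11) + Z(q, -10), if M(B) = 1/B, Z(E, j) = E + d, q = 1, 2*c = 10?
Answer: 599/40 ≈ 14.975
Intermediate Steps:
c = 5 (c = (½)*10 = 5)
d = 14 (d = ((3 - 1) + 6) + 6 = (2 + 6) + 6 = 8 + 6 = 14)
Z(E, j) = 14 + E (Z(E, j) = E + 14 = 14 + E)
M(c)/H(-11) + Z(q, -10) = 1/(-8*5) + (14 + 1) = -⅛*⅕ + 15 = -1/40 + 15 = 599/40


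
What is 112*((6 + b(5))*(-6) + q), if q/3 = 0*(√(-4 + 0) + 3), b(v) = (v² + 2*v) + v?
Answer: -30912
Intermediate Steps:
b(v) = v² + 3*v
q = 0 (q = 3*(0*(√(-4 + 0) + 3)) = 3*(0*(√(-4) + 3)) = 3*(0*(2*I + 3)) = 3*(0*(3 + 2*I)) = 3*0 = 0)
112*((6 + b(5))*(-6) + q) = 112*((6 + 5*(3 + 5))*(-6) + 0) = 112*((6 + 5*8)*(-6) + 0) = 112*((6 + 40)*(-6) + 0) = 112*(46*(-6) + 0) = 112*(-276 + 0) = 112*(-276) = -30912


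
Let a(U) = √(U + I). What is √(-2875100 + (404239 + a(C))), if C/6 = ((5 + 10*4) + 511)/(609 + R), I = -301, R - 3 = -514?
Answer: √(-121072189 + 7*I*√13081)/7 ≈ 0.0051972 + 1571.9*I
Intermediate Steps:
R = -511 (R = 3 - 514 = -511)
C = 1668/49 (C = 6*(((5 + 10*4) + 511)/(609 - 511)) = 6*(((5 + 40) + 511)/98) = 6*((45 + 511)*(1/98)) = 6*(556*(1/98)) = 6*(278/49) = 1668/49 ≈ 34.041)
a(U) = √(-301 + U) (a(U) = √(U - 301) = √(-301 + U))
√(-2875100 + (404239 + a(C))) = √(-2875100 + (404239 + √(-301 + 1668/49))) = √(-2875100 + (404239 + √(-13081/49))) = √(-2875100 + (404239 + I*√13081/7)) = √(-2470861 + I*√13081/7)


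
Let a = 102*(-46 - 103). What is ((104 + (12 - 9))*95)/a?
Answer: -10165/15198 ≈ -0.66884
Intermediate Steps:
a = -15198 (a = 102*(-149) = -15198)
((104 + (12 - 9))*95)/a = ((104 + (12 - 9))*95)/(-15198) = ((104 + 3)*95)*(-1/15198) = (107*95)*(-1/15198) = 10165*(-1/15198) = -10165/15198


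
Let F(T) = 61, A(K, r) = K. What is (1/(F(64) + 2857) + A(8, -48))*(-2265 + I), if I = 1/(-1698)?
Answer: -89784192995/4954764 ≈ -18121.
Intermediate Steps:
I = -1/1698 ≈ -0.00058893
(1/(F(64) + 2857) + A(8, -48))*(-2265 + I) = (1/(61 + 2857) + 8)*(-2265 - 1/1698) = (1/2918 + 8)*(-3845971/1698) = (23345/2918)*(-3845971/1698) = -89784192995/4954764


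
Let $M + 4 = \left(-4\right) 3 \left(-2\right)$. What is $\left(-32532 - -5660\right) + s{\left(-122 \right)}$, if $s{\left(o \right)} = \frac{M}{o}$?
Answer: $- \frac{1639202}{61} \approx -26872.0$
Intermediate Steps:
$M = 20$ ($M = -4 + \left(-4\right) 3 \left(-2\right) = -4 - -24 = -4 + 24 = 20$)
$s{\left(o \right)} = \frac{20}{o}$
$\left(-32532 - -5660\right) + s{\left(-122 \right)} = \left(-32532 - -5660\right) + \frac{20}{-122} = \left(-32532 + \left(-98 + 5758\right)\right) + 20 \left(- \frac{1}{122}\right) = \left(-32532 + 5660\right) - \frac{10}{61} = -26872 - \frac{10}{61} = - \frac{1639202}{61}$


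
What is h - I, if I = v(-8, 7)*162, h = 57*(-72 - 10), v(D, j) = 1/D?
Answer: -18615/4 ≈ -4653.8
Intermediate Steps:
h = -4674 (h = 57*(-82) = -4674)
I = -81/4 (I = 162/(-8) = -1/8*162 = -81/4 ≈ -20.250)
h - I = -4674 - 1*(-81/4) = -4674 + 81/4 = -18615/4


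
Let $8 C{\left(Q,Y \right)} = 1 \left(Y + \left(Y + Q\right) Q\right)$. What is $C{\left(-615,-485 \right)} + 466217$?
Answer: $\frac{4405751}{8} \approx 5.5072 \cdot 10^{5}$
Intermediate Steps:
$C{\left(Q,Y \right)} = \frac{Y}{8} + \frac{Q \left(Q + Y\right)}{8}$ ($C{\left(Q,Y \right)} = \frac{1 \left(Y + \left(Y + Q\right) Q\right)}{8} = \frac{1 \left(Y + \left(Q + Y\right) Q\right)}{8} = \frac{1 \left(Y + Q \left(Q + Y\right)\right)}{8} = \frac{Y + Q \left(Q + Y\right)}{8} = \frac{Y}{8} + \frac{Q \left(Q + Y\right)}{8}$)
$C{\left(-615,-485 \right)} + 466217 = \left(\frac{1}{8} \left(-485\right) + \frac{\left(-615\right)^{2}}{8} + \frac{1}{8} \left(-615\right) \left(-485\right)\right) + 466217 = \left(- \frac{485}{8} + \frac{1}{8} \cdot 378225 + \frac{298275}{8}\right) + 466217 = \left(- \frac{485}{8} + \frac{378225}{8} + \frac{298275}{8}\right) + 466217 = \frac{676015}{8} + 466217 = \frac{4405751}{8}$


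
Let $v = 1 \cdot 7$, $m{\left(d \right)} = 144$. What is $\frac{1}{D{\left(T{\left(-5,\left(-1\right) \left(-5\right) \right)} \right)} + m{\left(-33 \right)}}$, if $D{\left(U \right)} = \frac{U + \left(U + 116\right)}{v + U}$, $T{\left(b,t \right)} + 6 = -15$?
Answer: $\frac{7}{971} \approx 0.0072091$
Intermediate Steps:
$v = 7$
$T{\left(b,t \right)} = -21$ ($T{\left(b,t \right)} = -6 - 15 = -21$)
$D{\left(U \right)} = \frac{116 + 2 U}{7 + U}$ ($D{\left(U \right)} = \frac{U + \left(U + 116\right)}{7 + U} = \frac{U + \left(116 + U\right)}{7 + U} = \frac{116 + 2 U}{7 + U}$)
$\frac{1}{D{\left(T{\left(-5,\left(-1\right) \left(-5\right) \right)} \right)} + m{\left(-33 \right)}} = \frac{1}{\frac{2 \left(58 - 21\right)}{7 - 21} + 144} = \frac{1}{2 \frac{1}{-14} \cdot 37 + 144} = \frac{1}{2 \left(- \frac{1}{14}\right) 37 + 144} = \frac{1}{- \frac{37}{7} + 144} = \frac{1}{\frac{971}{7}} = \frac{7}{971}$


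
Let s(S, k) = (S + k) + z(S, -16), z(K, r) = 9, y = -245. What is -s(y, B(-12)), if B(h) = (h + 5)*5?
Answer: 271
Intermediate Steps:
B(h) = 25 + 5*h (B(h) = (5 + h)*5 = 25 + 5*h)
s(S, k) = 9 + S + k (s(S, k) = (S + k) + 9 = 9 + S + k)
-s(y, B(-12)) = -(9 - 245 + (25 + 5*(-12))) = -(9 - 245 + (25 - 60)) = -(9 - 245 - 35) = -1*(-271) = 271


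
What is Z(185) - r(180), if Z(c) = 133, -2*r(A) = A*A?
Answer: 16333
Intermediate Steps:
r(A) = -A**2/2 (r(A) = -A*A/2 = -A**2/2)
Z(185) - r(180) = 133 - (-1)*180**2/2 = 133 - (-1)*32400/2 = 133 - 1*(-16200) = 133 + 16200 = 16333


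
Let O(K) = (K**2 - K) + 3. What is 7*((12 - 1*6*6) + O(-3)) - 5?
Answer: -68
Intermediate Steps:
O(K) = 3 + K**2 - K
7*((12 - 1*6*6) + O(-3)) - 5 = 7*((12 - 1*6*6) + (3 + (-3)**2 - 1*(-3))) - 5 = 7*((12 - 6*6) + (3 + 9 + 3)) - 5 = 7*((12 - 36) + 15) - 5 = 7*(-24 + 15) - 5 = 7*(-9) - 5 = -63 - 5 = -68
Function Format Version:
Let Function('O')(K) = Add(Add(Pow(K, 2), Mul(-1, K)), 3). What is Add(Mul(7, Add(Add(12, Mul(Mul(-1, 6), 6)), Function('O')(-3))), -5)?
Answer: -68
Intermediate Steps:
Function('O')(K) = Add(3, Pow(K, 2), Mul(-1, K))
Add(Mul(7, Add(Add(12, Mul(Mul(-1, 6), 6)), Function('O')(-3))), -5) = Add(Mul(7, Add(Add(12, Mul(Mul(-1, 6), 6)), Add(3, Pow(-3, 2), Mul(-1, -3)))), -5) = Add(Mul(7, Add(Add(12, Mul(-6, 6)), Add(3, 9, 3))), -5) = Add(Mul(7, Add(Add(12, -36), 15)), -5) = Add(Mul(7, Add(-24, 15)), -5) = Add(Mul(7, -9), -5) = Add(-63, -5) = -68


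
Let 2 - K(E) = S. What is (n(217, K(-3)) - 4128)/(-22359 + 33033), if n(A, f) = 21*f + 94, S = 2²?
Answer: -2038/5337 ≈ -0.38186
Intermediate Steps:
S = 4
K(E) = -2 (K(E) = 2 - 1*4 = 2 - 4 = -2)
n(A, f) = 94 + 21*f
(n(217, K(-3)) - 4128)/(-22359 + 33033) = ((94 + 21*(-2)) - 4128)/(-22359 + 33033) = ((94 - 42) - 4128)/10674 = (52 - 4128)*(1/10674) = -4076*1/10674 = -2038/5337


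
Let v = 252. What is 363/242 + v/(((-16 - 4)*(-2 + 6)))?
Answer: -33/20 ≈ -1.6500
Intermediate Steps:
363/242 + v/(((-16 - 4)*(-2 + 6))) = 363/242 + 252/(((-16 - 4)*(-2 + 6))) = 363*(1/242) + 252/((-20*4)) = 3/2 + 252/(-80) = 3/2 + 252*(-1/80) = 3/2 - 63/20 = -33/20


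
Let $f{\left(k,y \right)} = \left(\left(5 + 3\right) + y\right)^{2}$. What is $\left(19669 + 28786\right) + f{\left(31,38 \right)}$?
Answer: $50571$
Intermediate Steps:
$f{\left(k,y \right)} = \left(8 + y\right)^{2}$
$\left(19669 + 28786\right) + f{\left(31,38 \right)} = \left(19669 + 28786\right) + \left(8 + 38\right)^{2} = 48455 + 46^{2} = 48455 + 2116 = 50571$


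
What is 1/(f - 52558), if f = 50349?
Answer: -1/2209 ≈ -0.00045269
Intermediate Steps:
1/(f - 52558) = 1/(50349 - 52558) = 1/(-2209) = -1/2209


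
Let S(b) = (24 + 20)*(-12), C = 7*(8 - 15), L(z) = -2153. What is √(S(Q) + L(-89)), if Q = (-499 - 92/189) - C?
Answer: I*√2681 ≈ 51.778*I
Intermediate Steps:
C = -49 (C = 7*(-7) = -49)
Q = -85142/189 (Q = (-499 - 92/189) - 1*(-49) = (-499 - 92*1/189) + 49 = (-499 - 92/189) + 49 = -94403/189 + 49 = -85142/189 ≈ -450.49)
S(b) = -528 (S(b) = 44*(-12) = -528)
√(S(Q) + L(-89)) = √(-528 - 2153) = √(-2681) = I*√2681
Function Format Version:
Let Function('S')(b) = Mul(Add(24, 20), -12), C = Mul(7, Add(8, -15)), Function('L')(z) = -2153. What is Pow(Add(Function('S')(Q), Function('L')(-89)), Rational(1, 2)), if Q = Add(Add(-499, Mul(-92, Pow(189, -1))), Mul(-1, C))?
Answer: Mul(I, Pow(2681, Rational(1, 2))) ≈ Mul(51.778, I)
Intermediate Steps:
C = -49 (C = Mul(7, -7) = -49)
Q = Rational(-85142, 189) (Q = Add(Add(-499, Mul(-92, Pow(189, -1))), Mul(-1, -49)) = Add(Add(-499, Mul(-92, Rational(1, 189))), 49) = Add(Add(-499, Rational(-92, 189)), 49) = Add(Rational(-94403, 189), 49) = Rational(-85142, 189) ≈ -450.49)
Function('S')(b) = -528 (Function('S')(b) = Mul(44, -12) = -528)
Pow(Add(Function('S')(Q), Function('L')(-89)), Rational(1, 2)) = Pow(Add(-528, -2153), Rational(1, 2)) = Pow(-2681, Rational(1, 2)) = Mul(I, Pow(2681, Rational(1, 2)))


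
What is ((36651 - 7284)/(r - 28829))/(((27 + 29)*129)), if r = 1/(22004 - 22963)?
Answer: -1341093/9510572128 ≈ -0.00014101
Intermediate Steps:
r = -1/959 (r = 1/(-959) = -1/959 ≈ -0.0010428)
((36651 - 7284)/(r - 28829))/(((27 + 29)*129)) = ((36651 - 7284)/(-1/959 - 28829))/(((27 + 29)*129)) = (29367/(-27647012/959))/((56*129)) = (29367*(-959/27647012))/7224 = -28162953/27647012*1/7224 = -1341093/9510572128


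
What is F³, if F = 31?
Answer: 29791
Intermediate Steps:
F³ = 31³ = 29791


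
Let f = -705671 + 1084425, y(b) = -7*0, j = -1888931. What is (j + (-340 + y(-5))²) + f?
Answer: -1394577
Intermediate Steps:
y(b) = 0
f = 378754
(j + (-340 + y(-5))²) + f = (-1888931 + (-340 + 0)²) + 378754 = (-1888931 + (-340)²) + 378754 = (-1888931 + 115600) + 378754 = -1773331 + 378754 = -1394577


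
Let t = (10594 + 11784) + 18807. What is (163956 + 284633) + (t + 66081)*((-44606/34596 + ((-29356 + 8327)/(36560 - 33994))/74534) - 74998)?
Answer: -6653374968753464708633/827078978178 ≈ -8.0444e+9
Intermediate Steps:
t = 41185 (t = 22378 + 18807 = 41185)
(163956 + 284633) + (t + 66081)*((-44606/34596 + ((-29356 + 8327)/(36560 - 33994))/74534) - 74998) = (163956 + 284633) + (41185 + 66081)*((-44606/34596 + ((-29356 + 8327)/(36560 - 33994))/74534) - 74998) = 448589 + 107266*((-44606*1/34596 - 21029/2566*(1/74534)) - 74998) = 448589 + 107266*((-22303/17298 - 21029*1/2566*(1/74534)) - 74998) = 448589 + 107266*((-22303/17298 - 21029/2566*1/74534) - 74998) = 448589 + 107266*((-22303/17298 - 21029/191254244) - 74998) = 448589 + 107266*(-2132953581787/1654157956356 - 74998) = 448589 + 107266*(-124060671364369075/1654157956356) = 448589 - 6653745987285206599475/827078978178 = -6653374968753464708633/827078978178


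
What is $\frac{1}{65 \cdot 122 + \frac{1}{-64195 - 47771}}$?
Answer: $\frac{111966}{887890379} \approx 0.0001261$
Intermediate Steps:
$\frac{1}{65 \cdot 122 + \frac{1}{-64195 - 47771}} = \frac{1}{7930 + \frac{1}{-64195 - 47771}} = \frac{1}{7930 + \frac{1}{-111966}} = \frac{1}{7930 - \frac{1}{111966}} = \frac{1}{\frac{887890379}{111966}} = \frac{111966}{887890379}$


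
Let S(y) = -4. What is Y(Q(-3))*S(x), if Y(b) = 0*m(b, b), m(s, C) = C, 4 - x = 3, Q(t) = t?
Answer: 0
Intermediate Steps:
x = 1 (x = 4 - 1*3 = 4 - 3 = 1)
Y(b) = 0 (Y(b) = 0*b = 0)
Y(Q(-3))*S(x) = 0*(-4) = 0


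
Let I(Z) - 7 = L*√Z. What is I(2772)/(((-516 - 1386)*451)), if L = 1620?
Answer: -7/857802 - 1620*√77/142967 ≈ -0.099440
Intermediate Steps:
I(Z) = 7 + 1620*√Z
I(2772)/(((-516 - 1386)*451)) = (7 + 1620*√2772)/(((-516 - 1386)*451)) = (7 + 1620*(6*√77))/((-1902*451)) = (7 + 9720*√77)/(-857802) = (7 + 9720*√77)*(-1/857802) = -7/857802 - 1620*√77/142967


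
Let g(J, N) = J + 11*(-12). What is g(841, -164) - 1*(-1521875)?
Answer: 1522584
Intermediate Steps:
g(J, N) = -132 + J (g(J, N) = J - 132 = -132 + J)
g(841, -164) - 1*(-1521875) = (-132 + 841) - 1*(-1521875) = 709 + 1521875 = 1522584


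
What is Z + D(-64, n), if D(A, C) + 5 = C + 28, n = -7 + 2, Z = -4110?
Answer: -4092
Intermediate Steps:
n = -5
D(A, C) = 23 + C (D(A, C) = -5 + (C + 28) = -5 + (28 + C) = 23 + C)
Z + D(-64, n) = -4110 + (23 - 5) = -4110 + 18 = -4092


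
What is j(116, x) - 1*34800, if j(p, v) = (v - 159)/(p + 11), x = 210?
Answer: -4419549/127 ≈ -34800.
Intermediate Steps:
j(p, v) = (-159 + v)/(11 + p)
j(116, x) - 1*34800 = (-159 + 210)/(11 + 116) - 1*34800 = 51/127 - 34800 = -4419549/127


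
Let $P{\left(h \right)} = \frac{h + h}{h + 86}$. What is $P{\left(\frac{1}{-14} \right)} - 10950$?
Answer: $- \frac{13172852}{1203} \approx -10950.0$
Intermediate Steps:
$P{\left(h \right)} = \frac{2 h}{86 + h}$
$P{\left(\frac{1}{-14} \right)} - 10950 = \frac{2}{\left(-14\right) \left(86 + \frac{1}{-14}\right)} - 10950 = 2 \left(- \frac{1}{14}\right) \frac{1}{86 - \frac{1}{14}} - 10950 = 2 \left(- \frac{1}{14}\right) \frac{1}{\frac{1203}{14}} - 10950 = 2 \left(- \frac{1}{14}\right) \frac{14}{1203} - 10950 = - \frac{2}{1203} - 10950 = - \frac{13172852}{1203}$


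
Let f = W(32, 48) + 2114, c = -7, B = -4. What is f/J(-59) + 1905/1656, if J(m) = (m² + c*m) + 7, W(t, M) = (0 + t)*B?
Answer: 3573407/2153352 ≈ 1.6595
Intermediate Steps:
W(t, M) = -4*t (W(t, M) = (0 + t)*(-4) = t*(-4) = -4*t)
J(m) = 7 + m² - 7*m (J(m) = (m² - 7*m) + 7 = 7 + m² - 7*m)
f = 1986 (f = -4*32 + 2114 = -128 + 2114 = 1986)
f/J(-59) + 1905/1656 = 1986/(7 + (-59)² - 7*(-59)) + 1905/1656 = 1986/(7 + 3481 + 413) + 1905*(1/1656) = 1986/3901 + 635/552 = 3573407/2153352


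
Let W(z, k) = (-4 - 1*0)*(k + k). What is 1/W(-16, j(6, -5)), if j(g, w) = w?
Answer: 1/40 ≈ 0.025000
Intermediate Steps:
W(z, k) = -8*k (W(z, k) = (-4 + 0)*(2*k) = -8*k)
1/W(-16, j(6, -5)) = 1/(-8*(-5)) = 1/40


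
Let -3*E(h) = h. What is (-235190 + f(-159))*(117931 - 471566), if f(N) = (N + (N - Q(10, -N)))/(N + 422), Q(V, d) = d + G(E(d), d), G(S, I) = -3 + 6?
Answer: 21874252060750/263 ≈ 8.3172e+10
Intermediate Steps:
E(h) = -h/3
G(S, I) = 3
Q(V, d) = 3 + d (Q(V, d) = d + 3 = 3 + d)
f(N) = (-3 + 3*N)/(422 + N) (f(N) = (N + (N - (3 - N)))/(N + 422) = (N + (N + (-3 + N)))/(422 + N) = (N + (-3 + 2*N))/(422 + N) = (-3 + 3*N)/(422 + N))
(-235190 + f(-159))*(117931 - 471566) = (-235190 + 3*(-1 - 159)/(422 - 159))*(117931 - 471566) = (-235190 + 3*(-160)/263)*(-353635) = (-235190 + 3*(1/263)*(-160))*(-353635) = (-235190 - 480/263)*(-353635) = -61855450/263*(-353635) = 21874252060750/263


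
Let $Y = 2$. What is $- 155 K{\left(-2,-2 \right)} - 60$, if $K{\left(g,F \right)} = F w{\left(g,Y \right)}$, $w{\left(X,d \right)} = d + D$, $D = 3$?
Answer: $1490$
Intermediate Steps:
$w{\left(X,d \right)} = 3 + d$ ($w{\left(X,d \right)} = d + 3 = 3 + d$)
$K{\left(g,F \right)} = 5 F$ ($K{\left(g,F \right)} = F \left(3 + 2\right) = F 5 = 5 F$)
$- 155 K{\left(-2,-2 \right)} - 60 = - 155 \cdot 5 \left(-2\right) - 60 = \left(-155\right) \left(-10\right) - 60 = 1550 - 60 = 1490$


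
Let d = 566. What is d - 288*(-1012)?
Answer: 292022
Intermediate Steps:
d - 288*(-1012) = 566 - 288*(-1012) = 566 + 291456 = 292022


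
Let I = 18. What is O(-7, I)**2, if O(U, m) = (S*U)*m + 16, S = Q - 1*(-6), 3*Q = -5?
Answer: 280900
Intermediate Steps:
Q = -5/3 (Q = (1/3)*(-5) = -5/3 ≈ -1.6667)
S = 13/3 (S = -5/3 - 1*(-6) = -5/3 + 6 = 13/3 ≈ 4.3333)
O(U, m) = 16 + 13*U*m/3 (O(U, m) = (13*U/3)*m + 16 = 13*U*m/3 + 16 = 16 + 13*U*m/3)
O(-7, I)**2 = (16 + (13/3)*(-7)*18)**2 = (16 - 546)**2 = (-530)**2 = 280900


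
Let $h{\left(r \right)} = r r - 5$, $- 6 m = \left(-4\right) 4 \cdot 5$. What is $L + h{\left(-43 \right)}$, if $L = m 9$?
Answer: $1964$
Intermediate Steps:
$m = \frac{40}{3}$ ($m = - \frac{\left(-4\right) 4 \cdot 5}{6} = - \frac{\left(-16\right) 5}{6} = \left(- \frac{1}{6}\right) \left(-80\right) = \frac{40}{3} \approx 13.333$)
$h{\left(r \right)} = -5 + r^{2}$ ($h{\left(r \right)} = r^{2} - 5 = -5 + r^{2}$)
$L = 120$ ($L = \frac{40}{3} \cdot 9 = 120$)
$L + h{\left(-43 \right)} = 120 - \left(5 - \left(-43\right)^{2}\right) = 120 + \left(-5 + 1849\right) = 120 + 1844 = 1964$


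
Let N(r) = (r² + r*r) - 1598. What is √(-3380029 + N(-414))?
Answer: 17*I*√10515 ≈ 1743.2*I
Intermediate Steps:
N(r) = -1598 + 2*r² (N(r) = (r² + r²) - 1598 = 2*r² - 1598 = -1598 + 2*r²)
√(-3380029 + N(-414)) = √(-3380029 + (-1598 + 2*(-414)²)) = √(-3380029 + (-1598 + 2*171396)) = √(-3380029 + (-1598 + 342792)) = √(-3380029 + 341194) = √(-3038835) = 17*I*√10515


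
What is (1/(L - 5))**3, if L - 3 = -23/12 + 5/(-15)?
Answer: -64/4913 ≈ -0.013027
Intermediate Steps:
L = 3/4 (L = 3 + (-23/12 + 5/(-15)) = 3 + (-23*1/12 + 5*(-1/15)) = 3 + (-23/12 - 1/3) = 3 - 9/4 = 3/4 ≈ 0.75000)
(1/(L - 5))**3 = (1/(3/4 - 5))**3 = (1/(-17/4))**3 = (-4/17)**3 = -64/4913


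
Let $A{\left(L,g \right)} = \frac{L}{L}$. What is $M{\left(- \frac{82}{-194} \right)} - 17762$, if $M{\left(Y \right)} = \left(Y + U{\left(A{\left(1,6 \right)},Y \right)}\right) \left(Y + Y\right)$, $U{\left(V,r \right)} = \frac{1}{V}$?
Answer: $- \frac{167111342}{9409} \approx -17761.0$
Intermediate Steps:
$A{\left(L,g \right)} = 1$
$M{\left(Y \right)} = 2 Y \left(1 + Y\right)$ ($M{\left(Y \right)} = \left(Y + 1^{-1}\right) \left(Y + Y\right) = \left(Y + 1\right) 2 Y = \left(1 + Y\right) 2 Y = 2 Y \left(1 + Y\right)$)
$M{\left(- \frac{82}{-194} \right)} - 17762 = 2 \left(- \frac{82}{-194}\right) \left(1 - \frac{82}{-194}\right) - 17762 = 2 \left(\left(-82\right) \left(- \frac{1}{194}\right)\right) \left(1 - - \frac{41}{97}\right) - 17762 = 2 \cdot \frac{41}{97} \left(1 + \frac{41}{97}\right) - 17762 = 2 \cdot \frac{41}{97} \cdot \frac{138}{97} - 17762 = \frac{11316}{9409} - 17762 = - \frac{167111342}{9409}$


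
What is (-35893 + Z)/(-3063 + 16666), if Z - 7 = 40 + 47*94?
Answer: -31428/13603 ≈ -2.3104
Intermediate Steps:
Z = 4465 (Z = 7 + (40 + 47*94) = 7 + (40 + 4418) = 7 + 4458 = 4465)
(-35893 + Z)/(-3063 + 16666) = (-35893 + 4465)/(-3063 + 16666) = -31428/13603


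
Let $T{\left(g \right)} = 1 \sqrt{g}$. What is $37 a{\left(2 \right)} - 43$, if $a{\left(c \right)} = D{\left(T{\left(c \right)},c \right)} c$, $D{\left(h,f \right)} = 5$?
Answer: $327$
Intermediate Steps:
$T{\left(g \right)} = \sqrt{g}$
$a{\left(c \right)} = 5 c$
$37 a{\left(2 \right)} - 43 = 37 \cdot 5 \cdot 2 - 43 = 37 \cdot 10 - 43 = 370 - 43 = 327$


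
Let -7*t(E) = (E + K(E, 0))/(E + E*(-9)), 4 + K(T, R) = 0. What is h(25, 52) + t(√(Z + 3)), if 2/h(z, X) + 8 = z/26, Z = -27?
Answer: -2729/10248 + I*√6/168 ≈ -0.2663 + 0.01458*I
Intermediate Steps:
K(T, R) = -4 (K(T, R) = -4 + 0 = -4)
t(E) = (-4 + E)/(56*E) (t(E) = -(E - 4)/(7*(E + E*(-9))) = -(-4 + E)/(7*(E - 9*E)) = -(-4 + E)/(7*((-8*E))) = -(-4 + E)*(-1/(8*E))/7 = -(-1)*(-4 + E)/(56*E) = (-4 + E)/(56*E))
h(z, X) = 2/(-8 + z/26)
h(25, 52) + t(√(Z + 3)) = 52/(-208 + 25) + (-4 + √(-27 + 3))/(56*(√(-27 + 3))) = 52/(-183) + (-4 + √(-24))/(56*(√(-24))) = 52*(-1/183) + (-4 + 2*I*√6)/(56*((2*I*√6))) = -52/183 + (-I*√6/12)*(-4 + 2*I*√6)/56 = -52/183 - I*√6*(-4 + 2*I*√6)/672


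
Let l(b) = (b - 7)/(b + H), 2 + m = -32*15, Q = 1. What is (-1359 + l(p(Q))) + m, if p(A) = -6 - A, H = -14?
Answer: -5521/3 ≈ -1840.3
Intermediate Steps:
m = -482 (m = -2 - 32*15 = -2 - 480 = -482)
l(b) = (-7 + b)/(-14 + b) (l(b) = (b - 7)/(b - 14) = (-7 + b)/(-14 + b))
(-1359 + l(p(Q))) + m = (-1359 + (-7 + (-6 - 1*1))/(-14 + (-6 - 1*1))) - 482 = (-1359 + (-7 + (-6 - 1))/(-14 + (-6 - 1))) - 482 = (-1359 + (-7 - 7)/(-14 - 7)) - 482 = (-1359 - 14/(-21)) - 482 = (-1359 - 1/21*(-14)) - 482 = (-1359 + ⅔) - 482 = -4075/3 - 482 = -5521/3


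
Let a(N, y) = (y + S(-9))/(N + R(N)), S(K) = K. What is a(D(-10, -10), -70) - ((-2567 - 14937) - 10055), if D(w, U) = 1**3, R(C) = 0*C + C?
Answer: 55039/2 ≈ 27520.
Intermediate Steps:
R(C) = C (R(C) = 0 + C = C)
D(w, U) = 1
a(N, y) = (-9 + y)/(2*N) (a(N, y) = (y - 9)/(N + N) = (-9 + y)/((2*N)) = (-9 + y)*(1/(2*N)) = (-9 + y)/(2*N))
a(D(-10, -10), -70) - ((-2567 - 14937) - 10055) = (1/2)*(-9 - 70)/1 - ((-2567 - 14937) - 10055) = (1/2)*1*(-79) - (-17504 - 10055) = -79/2 - 1*(-27559) = -79/2 + 27559 = 55039/2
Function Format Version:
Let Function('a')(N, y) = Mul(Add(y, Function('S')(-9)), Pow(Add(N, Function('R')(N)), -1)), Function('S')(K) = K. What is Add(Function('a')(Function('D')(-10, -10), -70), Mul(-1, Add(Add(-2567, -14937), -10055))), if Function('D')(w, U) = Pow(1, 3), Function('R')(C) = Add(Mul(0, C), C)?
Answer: Rational(55039, 2) ≈ 27520.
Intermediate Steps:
Function('R')(C) = C (Function('R')(C) = Add(0, C) = C)
Function('D')(w, U) = 1
Function('a')(N, y) = Mul(Rational(1, 2), Pow(N, -1), Add(-9, y)) (Function('a')(N, y) = Mul(Add(y, -9), Pow(Add(N, N), -1)) = Mul(Add(-9, y), Pow(Mul(2, N), -1)) = Mul(Add(-9, y), Mul(Rational(1, 2), Pow(N, -1))) = Mul(Rational(1, 2), Pow(N, -1), Add(-9, y)))
Add(Function('a')(Function('D')(-10, -10), -70), Mul(-1, Add(Add(-2567, -14937), -10055))) = Add(Mul(Rational(1, 2), Pow(1, -1), Add(-9, -70)), Mul(-1, Add(Add(-2567, -14937), -10055))) = Add(Mul(Rational(1, 2), 1, -79), Mul(-1, Add(-17504, -10055))) = Add(Rational(-79, 2), Mul(-1, -27559)) = Add(Rational(-79, 2), 27559) = Rational(55039, 2)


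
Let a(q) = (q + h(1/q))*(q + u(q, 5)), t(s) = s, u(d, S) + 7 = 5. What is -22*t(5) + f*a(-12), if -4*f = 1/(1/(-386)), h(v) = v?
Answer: 194575/12 ≈ 16215.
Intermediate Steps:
u(d, S) = -2 (u(d, S) = -7 + 5 = -2)
a(q) = (-2 + q)*(q + 1/q) (a(q) = (q + 1/q)*(q - 2) = (q + 1/q)*(-2 + q) = (-2 + q)*(q + 1/q))
f = 193/2 (f = -1/(4*(1/(-386))) = -1/(4*(-1/386)) = -¼*(-386) = 193/2 ≈ 96.500)
-22*t(5) + f*a(-12) = -22*5 + 193*(1 + (-12)² - 2*(-12) - 2/(-12))/2 = -110 + 193*(1 + 144 + 24 - 2*(-1/12))/2 = -110 + 193*(1 + 144 + 24 + ⅙)/2 = -110 + (193/2)*(1015/6) = -110 + 195895/12 = 194575/12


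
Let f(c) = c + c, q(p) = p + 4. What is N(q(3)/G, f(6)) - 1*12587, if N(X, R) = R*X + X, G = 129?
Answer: -1623632/129 ≈ -12586.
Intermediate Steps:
q(p) = 4 + p
f(c) = 2*c
N(X, R) = X + R*X
N(q(3)/G, f(6)) - 1*12587 = ((4 + 3)/129)*(1 + 2*6) - 1*12587 = (7*(1/129))*(1 + 12) - 12587 = (7/129)*13 - 12587 = 91/129 - 12587 = -1623632/129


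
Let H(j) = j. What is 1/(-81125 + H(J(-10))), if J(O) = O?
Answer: -1/81135 ≈ -1.2325e-5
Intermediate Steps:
1/(-81125 + H(J(-10))) = 1/(-81125 - 10) = 1/(-81135) = -1/81135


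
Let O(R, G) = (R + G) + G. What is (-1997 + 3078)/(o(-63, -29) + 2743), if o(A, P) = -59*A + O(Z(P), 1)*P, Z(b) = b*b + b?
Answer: -1081/17146 ≈ -0.063047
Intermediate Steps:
Z(b) = b + b**2 (Z(b) = b**2 + b = b + b**2)
O(R, G) = R + 2*G (O(R, G) = (G + R) + G = R + 2*G)
o(A, P) = -59*A + P*(2 + P*(1 + P)) (o(A, P) = -59*A + (P*(1 + P) + 2*1)*P = -59*A + (P*(1 + P) + 2)*P = -59*A + (2 + P*(1 + P))*P = -59*A + P*(2 + P*(1 + P)))
(-1997 + 3078)/(o(-63, -29) + 2743) = (-1997 + 3078)/((-59*(-63) - 29*(2 - 29*(1 - 29))) + 2743) = 1081/((3717 - 29*(2 - 29*(-28))) + 2743) = 1081/((3717 - 29*(2 + 812)) + 2743) = 1081/((3717 - 29*814) + 2743) = 1081/((3717 - 23606) + 2743) = 1081/(-19889 + 2743) = 1081/(-17146) = 1081*(-1/17146) = -1081/17146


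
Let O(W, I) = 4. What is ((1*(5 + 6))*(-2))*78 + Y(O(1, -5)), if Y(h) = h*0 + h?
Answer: -1712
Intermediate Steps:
Y(h) = h (Y(h) = 0 + h = h)
((1*(5 + 6))*(-2))*78 + Y(O(1, -5)) = ((1*(5 + 6))*(-2))*78 + 4 = ((1*11)*(-2))*78 + 4 = (11*(-2))*78 + 4 = -22*78 + 4 = -1716 + 4 = -1712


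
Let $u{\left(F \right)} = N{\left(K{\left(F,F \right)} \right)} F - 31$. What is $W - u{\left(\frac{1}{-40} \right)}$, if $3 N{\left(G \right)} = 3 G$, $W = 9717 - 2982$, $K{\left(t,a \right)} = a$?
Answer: $\frac{10825599}{1600} \approx 6766.0$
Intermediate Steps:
$W = 6735$
$N{\left(G \right)} = G$ ($N{\left(G \right)} = \frac{3 G}{3} = G$)
$u{\left(F \right)} = -31 + F^{2}$ ($u{\left(F \right)} = F F - 31 = F^{2} - 31 = -31 + F^{2}$)
$W - u{\left(\frac{1}{-40} \right)} = 6735 - \left(-31 + \left(\frac{1}{-40}\right)^{2}\right) = 6735 - \left(-31 + \left(- \frac{1}{40}\right)^{2}\right) = 6735 - \left(-31 + \frac{1}{1600}\right) = 6735 - - \frac{49599}{1600} = 6735 + \frac{49599}{1600} = \frac{10825599}{1600}$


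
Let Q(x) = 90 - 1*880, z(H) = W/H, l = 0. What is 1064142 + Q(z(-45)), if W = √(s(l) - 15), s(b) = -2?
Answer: 1063352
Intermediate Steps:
W = I*√17 (W = √(-2 - 15) = √(-17) = I*√17 ≈ 4.1231*I)
z(H) = I*√17/H (z(H) = (I*√17)/H = I*√17/H)
Q(x) = -790 (Q(x) = 90 - 880 = -790)
1064142 + Q(z(-45)) = 1064142 - 790 = 1063352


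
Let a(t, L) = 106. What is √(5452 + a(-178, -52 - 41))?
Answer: √5558 ≈ 74.552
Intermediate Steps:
√(5452 + a(-178, -52 - 41)) = √(5452 + 106) = √5558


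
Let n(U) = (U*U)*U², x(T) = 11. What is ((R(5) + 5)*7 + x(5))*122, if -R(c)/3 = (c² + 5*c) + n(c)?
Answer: -1723738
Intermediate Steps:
n(U) = U⁴ (n(U) = U²*U² = U⁴)
R(c) = -15*c - 3*c² - 3*c⁴ (R(c) = -3*((c² + 5*c) + c⁴) = -3*(c² + c⁴ + 5*c) = -15*c - 3*c² - 3*c⁴)
((R(5) + 5)*7 + x(5))*122 = ((3*5*(-5 - 1*5 - 1*5³) + 5)*7 + 11)*122 = ((3*5*(-5 - 5 - 1*125) + 5)*7 + 11)*122 = ((3*5*(-5 - 5 - 125) + 5)*7 + 11)*122 = ((3*5*(-135) + 5)*7 + 11)*122 = ((-2025 + 5)*7 + 11)*122 = (-2020*7 + 11)*122 = (-14140 + 11)*122 = -14129*122 = -1723738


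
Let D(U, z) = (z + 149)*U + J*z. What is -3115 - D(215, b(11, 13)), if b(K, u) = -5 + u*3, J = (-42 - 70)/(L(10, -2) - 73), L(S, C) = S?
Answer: -382684/9 ≈ -42520.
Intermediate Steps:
J = 16/9 (J = (-42 - 70)/(10 - 73) = -112/(-63) = -112*(-1/63) = 16/9 ≈ 1.7778)
b(K, u) = -5 + 3*u
D(U, z) = 16*z/9 + U*(149 + z) (D(U, z) = (z + 149)*U + 16*z/9 = (149 + z)*U + 16*z/9 = U*(149 + z) + 16*z/9 = 16*z/9 + U*(149 + z))
-3115 - D(215, b(11, 13)) = -3115 - (149*215 + 16*(-5 + 3*13)/9 + 215*(-5 + 3*13)) = -3115 - (32035 + 16*(-5 + 39)/9 + 215*(-5 + 39)) = -3115 - (32035 + (16/9)*34 + 215*34) = -3115 - (32035 + 544/9 + 7310) = -3115 - 1*354649/9 = -3115 - 354649/9 = -382684/9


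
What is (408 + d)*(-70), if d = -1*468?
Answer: 4200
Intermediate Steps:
d = -468
(408 + d)*(-70) = (408 - 468)*(-70) = -60*(-70) = 4200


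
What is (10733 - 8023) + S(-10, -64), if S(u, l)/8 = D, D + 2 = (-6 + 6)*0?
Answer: 2694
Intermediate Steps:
D = -2 (D = -2 + (-6 + 6)*0 = -2 + 0*0 = -2 + 0 = -2)
S(u, l) = -16 (S(u, l) = 8*(-2) = -16)
(10733 - 8023) + S(-10, -64) = (10733 - 8023) - 16 = 2710 - 16 = 2694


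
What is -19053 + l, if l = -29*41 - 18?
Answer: -20260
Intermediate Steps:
l = -1207 (l = -1189 - 18 = -1207)
-19053 + l = -19053 - 1207 = -20260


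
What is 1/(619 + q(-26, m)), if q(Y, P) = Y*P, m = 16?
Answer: 1/203 ≈ 0.0049261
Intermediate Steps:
q(Y, P) = P*Y
1/(619 + q(-26, m)) = 1/(619 + 16*(-26)) = 1/(619 - 416) = 1/203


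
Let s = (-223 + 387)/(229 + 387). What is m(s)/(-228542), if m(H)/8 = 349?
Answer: -1396/114271 ≈ -0.012217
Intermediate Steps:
s = 41/154 (s = 164/616 = 164*(1/616) = 41/154 ≈ 0.26623)
m(H) = 2792 (m(H) = 8*349 = 2792)
m(s)/(-228542) = 2792/(-228542) = 2792*(-1/228542) = -1396/114271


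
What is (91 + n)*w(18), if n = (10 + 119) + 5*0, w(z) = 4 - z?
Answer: -3080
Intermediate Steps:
n = 129 (n = 129 + 0 = 129)
(91 + n)*w(18) = (91 + 129)*(4 - 1*18) = 220*(4 - 18) = 220*(-14) = -3080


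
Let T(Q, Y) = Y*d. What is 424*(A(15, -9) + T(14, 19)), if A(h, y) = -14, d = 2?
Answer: 10176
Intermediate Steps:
T(Q, Y) = 2*Y (T(Q, Y) = Y*2 = 2*Y)
424*(A(15, -9) + T(14, 19)) = 424*(-14 + 2*19) = 424*(-14 + 38) = 424*24 = 10176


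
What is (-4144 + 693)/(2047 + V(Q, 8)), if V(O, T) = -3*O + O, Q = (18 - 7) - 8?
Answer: -3451/2041 ≈ -1.6908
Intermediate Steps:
Q = 3 (Q = 11 - 8 = 3)
V(O, T) = -2*O
(-4144 + 693)/(2047 + V(Q, 8)) = (-4144 + 693)/(2047 - 2*3) = -3451/(2047 - 6) = -3451/2041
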